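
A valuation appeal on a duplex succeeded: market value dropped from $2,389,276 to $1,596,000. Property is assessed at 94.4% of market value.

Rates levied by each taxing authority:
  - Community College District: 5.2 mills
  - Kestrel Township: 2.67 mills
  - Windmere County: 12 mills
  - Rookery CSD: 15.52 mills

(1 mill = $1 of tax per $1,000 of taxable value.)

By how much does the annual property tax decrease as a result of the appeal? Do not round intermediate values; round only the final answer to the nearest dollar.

Old assessed value = $2,389,276 × 0.944 = $2,255,476.544
New assessed value = $1,596,000 × 0.944 = $1,506,624
Combined rate = 0.0052 + 0.00267 + 0.012 + 0.01552 = 0.03539
Old tax = $2,255,476.544 × 0.03539 = $79,821.31489216
New tax = $1,506,624 × 0.03539 = $53,319.42336
Reduction = $79,821.31489216 − $53,319.42336 = $26,501.89153216

$26,502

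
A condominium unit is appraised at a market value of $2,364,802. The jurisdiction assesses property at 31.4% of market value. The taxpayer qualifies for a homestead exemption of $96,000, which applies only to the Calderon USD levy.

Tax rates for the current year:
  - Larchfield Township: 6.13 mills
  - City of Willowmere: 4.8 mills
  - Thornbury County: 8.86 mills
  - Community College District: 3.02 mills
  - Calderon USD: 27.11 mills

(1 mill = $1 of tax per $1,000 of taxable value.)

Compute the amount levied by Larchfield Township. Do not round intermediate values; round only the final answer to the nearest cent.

$4,551.82

Assessed value = $2,364,802 × 0.314 = $742,547.828
Larchfield Township taxable value = $742,547.828 (exemption does not apply)
Larchfield Township levy = $742,547.828 × 0.00613 = $4,551.81818564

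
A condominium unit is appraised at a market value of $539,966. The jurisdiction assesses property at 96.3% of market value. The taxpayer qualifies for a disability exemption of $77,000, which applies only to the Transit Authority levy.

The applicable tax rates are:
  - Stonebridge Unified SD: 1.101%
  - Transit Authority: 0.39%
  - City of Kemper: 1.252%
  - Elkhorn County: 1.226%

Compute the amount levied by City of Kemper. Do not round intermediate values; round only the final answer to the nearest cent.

$6,510.24

Assessed value = $539,966 × 0.963 = $519,987.258
City of Kemper taxable value = $519,987.258 (exemption does not apply)
City of Kemper levy = $519,987.258 × 0.01252 = $6,510.24047016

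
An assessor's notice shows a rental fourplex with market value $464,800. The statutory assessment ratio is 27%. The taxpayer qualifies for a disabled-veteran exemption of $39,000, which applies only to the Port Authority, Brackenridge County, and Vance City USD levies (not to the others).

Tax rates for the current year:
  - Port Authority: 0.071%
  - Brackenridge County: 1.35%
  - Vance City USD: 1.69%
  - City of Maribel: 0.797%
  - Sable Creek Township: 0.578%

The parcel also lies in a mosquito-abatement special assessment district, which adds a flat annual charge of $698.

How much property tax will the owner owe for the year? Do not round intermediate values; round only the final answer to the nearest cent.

Assessed value = $464,800 × 0.27 = $125,496
Port Authority: ($125,496 − $39,000) × 0.00071 = $86,496 × 0.00071 = $61.41216
Brackenridge County: ($125,496 − $39,000) × 0.0135 = $86,496 × 0.0135 = $1,167.696
Vance City USD: ($125,496 − $39,000) × 0.0169 = $86,496 × 0.0169 = $1,461.7824
City of Maribel: $125,496 × 0.00797 = $1,000.20312
Sable Creek Township: $125,496 × 0.00578 = $725.36688
Levies subtotal = $4,416.46056
Total = $4,416.46056 + $698 = $5,114.46056

$5,114.46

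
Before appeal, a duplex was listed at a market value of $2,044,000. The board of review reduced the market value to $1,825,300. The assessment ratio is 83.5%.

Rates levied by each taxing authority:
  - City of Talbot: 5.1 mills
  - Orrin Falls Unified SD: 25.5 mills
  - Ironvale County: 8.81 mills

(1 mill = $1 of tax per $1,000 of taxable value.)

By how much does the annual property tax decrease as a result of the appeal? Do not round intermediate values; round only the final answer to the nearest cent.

Old assessed value = $2,044,000 × 0.835 = $1,706,740
New assessed value = $1,825,300 × 0.835 = $1,524,125.5
Combined rate = 0.0051 + 0.0255 + 0.00881 = 0.03941
Old tax = $1,706,740 × 0.03941 = $67,262.6234
New tax = $1,524,125.5 × 0.03941 = $60,065.785955
Reduction = $67,262.6234 − $60,065.785955 = $7,196.837445

$7,196.84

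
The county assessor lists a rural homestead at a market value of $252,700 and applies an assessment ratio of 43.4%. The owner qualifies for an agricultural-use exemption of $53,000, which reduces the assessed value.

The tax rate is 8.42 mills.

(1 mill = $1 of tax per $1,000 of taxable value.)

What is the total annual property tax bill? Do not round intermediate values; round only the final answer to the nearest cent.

$477.18

Assessed value = $252,700 × 0.434 = $109,671.8
Taxable value = $109,671.8 − $53,000 = $56,671.8
Tax = $56,671.8 × 0.00842 = $477.176556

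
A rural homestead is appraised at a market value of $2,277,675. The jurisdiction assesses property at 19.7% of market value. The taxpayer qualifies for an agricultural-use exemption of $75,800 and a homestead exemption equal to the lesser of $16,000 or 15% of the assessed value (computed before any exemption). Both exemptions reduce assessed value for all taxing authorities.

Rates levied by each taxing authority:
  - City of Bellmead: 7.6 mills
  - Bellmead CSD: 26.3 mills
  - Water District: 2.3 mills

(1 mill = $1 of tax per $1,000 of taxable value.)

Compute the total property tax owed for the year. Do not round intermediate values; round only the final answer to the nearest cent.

Assessed value = $2,277,675 × 0.197 = $448,701.975
Homestead exemption = min($16,000, 15% × $448,701.975) = min($16,000, $67,305.29625) = $16,000 (dollar cap binds)
Taxable value = $448,701.975 − $75,800 − $16,000 = $356,901.975
City of Bellmead: $356,901.975 × 0.0076 = $2,712.45501
Bellmead CSD: $356,901.975 × 0.0263 = $9,386.5219425
Water District: $356,901.975 × 0.0023 = $820.8745425
Total = $12,919.851495

$12,919.85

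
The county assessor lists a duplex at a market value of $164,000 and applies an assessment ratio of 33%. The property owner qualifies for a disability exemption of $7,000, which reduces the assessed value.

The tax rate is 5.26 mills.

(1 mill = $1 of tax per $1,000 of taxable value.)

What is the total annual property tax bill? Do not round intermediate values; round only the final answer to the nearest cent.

$247.85

Assessed value = $164,000 × 0.33 = $54,120
Taxable value = $54,120 − $7,000 = $47,120
Tax = $47,120 × 0.00526 = $247.8512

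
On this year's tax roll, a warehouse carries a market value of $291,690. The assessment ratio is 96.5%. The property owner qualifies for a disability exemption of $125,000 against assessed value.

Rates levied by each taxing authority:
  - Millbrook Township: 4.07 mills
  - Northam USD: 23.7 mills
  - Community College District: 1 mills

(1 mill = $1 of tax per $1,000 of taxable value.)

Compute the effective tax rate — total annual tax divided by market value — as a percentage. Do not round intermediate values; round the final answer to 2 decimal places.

1.54%

Assessed value = $291,690 × 0.965 = $281,480.85
Taxable value = $281,480.85 − $125,000 = $156,480.85
Millbrook Township: $156,480.85 × 0.00407 = $636.8770595
Northam USD: $156,480.85 × 0.0237 = $3,708.596145
Community College District: $156,480.85 × 0.001 = $156.48085
Total tax = $4,501.9540545
Effective rate = $4,501.9540545 ÷ $291,690 = 1.54% of market value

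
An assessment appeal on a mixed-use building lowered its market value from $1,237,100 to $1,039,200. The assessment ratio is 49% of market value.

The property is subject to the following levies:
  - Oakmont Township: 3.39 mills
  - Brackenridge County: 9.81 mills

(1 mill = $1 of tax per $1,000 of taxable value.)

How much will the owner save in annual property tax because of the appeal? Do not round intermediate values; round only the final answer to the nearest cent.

Old assessed value = $1,237,100 × 0.49 = $606,179
New assessed value = $1,039,200 × 0.49 = $509,208
Combined rate = 0.00339 + 0.00981 = 0.0132
Old tax = $606,179 × 0.0132 = $8,001.5628
New tax = $509,208 × 0.0132 = $6,721.5456
Reduction = $8,001.5628 − $6,721.5456 = $1,280.0172

$1,280.02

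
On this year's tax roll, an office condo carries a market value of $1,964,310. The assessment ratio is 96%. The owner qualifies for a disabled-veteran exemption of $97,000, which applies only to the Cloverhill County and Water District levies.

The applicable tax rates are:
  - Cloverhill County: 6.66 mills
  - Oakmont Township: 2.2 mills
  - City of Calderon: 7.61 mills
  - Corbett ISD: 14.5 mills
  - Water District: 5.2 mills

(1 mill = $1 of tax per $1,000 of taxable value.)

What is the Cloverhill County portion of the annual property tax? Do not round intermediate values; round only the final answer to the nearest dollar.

Assessed value = $1,964,310 × 0.96 = $1,885,737.6
Cloverhill County taxable value = $1,885,737.6 − $97,000 = $1,788,737.6
Cloverhill County levy = $1,788,737.6 × 0.00666 = $11,912.992416

$11,913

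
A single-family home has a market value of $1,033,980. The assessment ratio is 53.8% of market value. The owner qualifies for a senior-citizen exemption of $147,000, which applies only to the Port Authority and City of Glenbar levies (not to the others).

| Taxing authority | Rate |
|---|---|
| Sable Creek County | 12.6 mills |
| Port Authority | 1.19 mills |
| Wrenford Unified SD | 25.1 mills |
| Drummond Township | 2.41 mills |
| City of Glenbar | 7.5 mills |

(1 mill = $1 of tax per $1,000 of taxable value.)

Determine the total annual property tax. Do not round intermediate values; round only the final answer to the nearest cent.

$25,869.09

Assessed value = $1,033,980 × 0.538 = $556,281.24
Sable Creek County: $556,281.24 × 0.0126 = $7,009.143624
Port Authority: ($556,281.24 − $147,000) × 0.00119 = $409,281.24 × 0.00119 = $487.0446756
Wrenford Unified SD: $556,281.24 × 0.0251 = $13,962.659124
Drummond Township: $556,281.24 × 0.00241 = $1,340.6377884
City of Glenbar: ($556,281.24 − $147,000) × 0.0075 = $409,281.24 × 0.0075 = $3,069.6093
Total = $25,869.094512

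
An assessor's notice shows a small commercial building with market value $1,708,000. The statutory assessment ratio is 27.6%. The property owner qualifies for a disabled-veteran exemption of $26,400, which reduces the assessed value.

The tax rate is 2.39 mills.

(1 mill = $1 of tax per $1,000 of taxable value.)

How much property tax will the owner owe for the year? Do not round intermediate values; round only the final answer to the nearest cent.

Assessed value = $1,708,000 × 0.276 = $471,408
Taxable value = $471,408 − $26,400 = $445,008
Tax = $445,008 × 0.00239 = $1,063.56912

$1,063.57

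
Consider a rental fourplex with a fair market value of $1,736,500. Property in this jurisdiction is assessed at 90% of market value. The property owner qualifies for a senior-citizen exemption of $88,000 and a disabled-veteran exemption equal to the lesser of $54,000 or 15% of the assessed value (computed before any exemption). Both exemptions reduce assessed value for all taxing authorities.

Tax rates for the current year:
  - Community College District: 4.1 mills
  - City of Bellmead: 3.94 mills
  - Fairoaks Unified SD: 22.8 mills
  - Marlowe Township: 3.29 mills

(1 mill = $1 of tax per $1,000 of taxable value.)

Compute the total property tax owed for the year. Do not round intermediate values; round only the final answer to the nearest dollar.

$48,494

Assessed value = $1,736,500 × 0.9 = $1,562,850
Disabled-veteran exemption = min($54,000, 15% × $1,562,850) = min($54,000, $234,427.5) = $54,000 (dollar cap binds)
Taxable value = $1,562,850 − $88,000 − $54,000 = $1,420,850
Community College District: $1,420,850 × 0.0041 = $5,825.485
City of Bellmead: $1,420,850 × 0.00394 = $5,598.149
Fairoaks Unified SD: $1,420,850 × 0.0228 = $32,395.38
Marlowe Township: $1,420,850 × 0.00329 = $4,674.5965
Total = $48,493.6105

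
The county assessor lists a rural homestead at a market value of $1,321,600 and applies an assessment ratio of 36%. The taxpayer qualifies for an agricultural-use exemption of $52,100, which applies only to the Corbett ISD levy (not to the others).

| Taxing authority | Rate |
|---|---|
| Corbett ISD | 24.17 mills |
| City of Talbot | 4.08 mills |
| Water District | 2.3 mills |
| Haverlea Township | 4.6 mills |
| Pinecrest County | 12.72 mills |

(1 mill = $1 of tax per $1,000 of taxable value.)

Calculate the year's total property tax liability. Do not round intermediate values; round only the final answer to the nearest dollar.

$21,516

Assessed value = $1,321,600 × 0.36 = $475,776
Corbett ISD: ($475,776 − $52,100) × 0.02417 = $423,676 × 0.02417 = $10,240.24892
City of Talbot: $475,776 × 0.00408 = $1,941.16608
Water District: $475,776 × 0.0023 = $1,094.2848
Haverlea Township: $475,776 × 0.0046 = $2,188.5696
Pinecrest County: $475,776 × 0.01272 = $6,051.87072
Total = $21,516.14012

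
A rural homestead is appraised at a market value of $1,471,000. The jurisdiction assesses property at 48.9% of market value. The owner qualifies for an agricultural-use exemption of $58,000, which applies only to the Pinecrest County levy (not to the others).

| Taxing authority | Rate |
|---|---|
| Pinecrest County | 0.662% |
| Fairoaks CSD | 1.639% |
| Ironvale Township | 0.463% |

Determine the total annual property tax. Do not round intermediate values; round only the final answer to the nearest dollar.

Assessed value = $1,471,000 × 0.489 = $719,319
Pinecrest County: ($719,319 − $58,000) × 0.00662 = $661,319 × 0.00662 = $4,377.93178
Fairoaks CSD: $719,319 × 0.01639 = $11,789.63841
Ironvale Township: $719,319 × 0.00463 = $3,330.44697
Total = $19,498.01716

$19,498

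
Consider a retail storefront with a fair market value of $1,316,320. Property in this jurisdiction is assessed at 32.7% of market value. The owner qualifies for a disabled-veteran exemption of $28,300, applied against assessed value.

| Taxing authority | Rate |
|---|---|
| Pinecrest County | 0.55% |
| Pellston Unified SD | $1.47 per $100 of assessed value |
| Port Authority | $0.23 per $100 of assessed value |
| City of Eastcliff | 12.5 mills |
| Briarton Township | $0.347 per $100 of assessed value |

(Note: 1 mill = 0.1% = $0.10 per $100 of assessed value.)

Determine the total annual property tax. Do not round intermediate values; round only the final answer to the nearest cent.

$15,470.20

Assessed value = $1,316,320 × 0.327 = $430,436.64
Taxable value = $430,436.64 − $28,300 = $402,136.64
Pinecrest County: $402,136.64 × 0.0055 = $2,211.75152
Pellston Unified SD: $402,136.64 × 0.0147 = $5,911.408608
Port Authority: $402,136.64 × 0.0023 = $924.914272
City of Eastcliff: $402,136.64 × 0.0125 = $5,026.708
Briarton Township: $402,136.64 × 0.00347 = $1,395.4141408
Total = $15,470.1965408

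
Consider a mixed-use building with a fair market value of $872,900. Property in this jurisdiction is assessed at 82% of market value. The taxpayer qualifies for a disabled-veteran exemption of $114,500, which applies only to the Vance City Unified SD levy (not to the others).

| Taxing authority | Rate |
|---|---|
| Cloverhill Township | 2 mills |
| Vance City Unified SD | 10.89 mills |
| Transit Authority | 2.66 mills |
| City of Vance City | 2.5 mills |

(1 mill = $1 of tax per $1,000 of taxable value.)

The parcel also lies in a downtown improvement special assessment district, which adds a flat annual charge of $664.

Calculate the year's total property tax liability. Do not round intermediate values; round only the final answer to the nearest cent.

Assessed value = $872,900 × 0.82 = $715,778
Cloverhill Township: $715,778 × 0.002 = $1,431.556
Vance City Unified SD: ($715,778 − $114,500) × 0.01089 = $601,278 × 0.01089 = $6,547.91742
Transit Authority: $715,778 × 0.00266 = $1,903.96948
City of Vance City: $715,778 × 0.0025 = $1,789.445
Levies subtotal = $11,672.8879
Total = $11,672.8879 + $664 = $12,336.8879

$12,336.89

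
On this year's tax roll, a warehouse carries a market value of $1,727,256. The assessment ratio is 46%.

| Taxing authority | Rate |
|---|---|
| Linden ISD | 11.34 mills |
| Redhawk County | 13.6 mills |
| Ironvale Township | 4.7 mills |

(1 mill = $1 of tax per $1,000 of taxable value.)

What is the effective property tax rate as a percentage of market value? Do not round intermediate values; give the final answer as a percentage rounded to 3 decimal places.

1.363%

Assessed value = $1,727,256 × 0.46 = $794,537.76
Linden ISD: $794,537.76 × 0.01134 = $9,010.0581984
Redhawk County: $794,537.76 × 0.0136 = $10,805.713536
Ironvale Township: $794,537.76 × 0.0047 = $3,734.327472
Total tax = $23,550.0992064
Effective rate = $23,550.0992064 ÷ $1,727,256 = 1.363% of market value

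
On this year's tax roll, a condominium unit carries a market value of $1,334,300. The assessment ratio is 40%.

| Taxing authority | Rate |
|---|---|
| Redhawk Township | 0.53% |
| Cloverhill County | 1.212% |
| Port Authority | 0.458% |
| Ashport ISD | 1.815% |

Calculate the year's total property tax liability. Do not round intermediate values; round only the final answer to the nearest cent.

$21,428.86

Assessed value = $1,334,300 × 0.4 = $533,720
Redhawk Township: $533,720 × 0.0053 = $2,828.716
Cloverhill County: $533,720 × 0.01212 = $6,468.6864
Port Authority: $533,720 × 0.00458 = $2,444.4376
Ashport ISD: $533,720 × 0.01815 = $9,687.018
Total = $2,828.716 + $6,468.6864 + $2,444.4376 + $9,687.018 = $21,428.858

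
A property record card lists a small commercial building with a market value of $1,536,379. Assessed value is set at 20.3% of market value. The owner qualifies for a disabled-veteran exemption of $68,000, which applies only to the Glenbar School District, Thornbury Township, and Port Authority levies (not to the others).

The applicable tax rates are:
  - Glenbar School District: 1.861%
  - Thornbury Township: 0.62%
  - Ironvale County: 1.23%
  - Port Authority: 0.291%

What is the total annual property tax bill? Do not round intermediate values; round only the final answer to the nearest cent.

$10,596.68

Assessed value = $1,536,379 × 0.203 = $311,884.937
Glenbar School District: ($311,884.937 − $68,000) × 0.01861 = $243,884.937 × 0.01861 = $4,538.69867757
Thornbury Township: ($311,884.937 − $68,000) × 0.0062 = $243,884.937 × 0.0062 = $1,512.0866094
Ironvale County: $311,884.937 × 0.0123 = $3,836.1847251
Port Authority: ($311,884.937 − $68,000) × 0.00291 = $243,884.937 × 0.00291 = $709.70516667
Total = $10,596.67517874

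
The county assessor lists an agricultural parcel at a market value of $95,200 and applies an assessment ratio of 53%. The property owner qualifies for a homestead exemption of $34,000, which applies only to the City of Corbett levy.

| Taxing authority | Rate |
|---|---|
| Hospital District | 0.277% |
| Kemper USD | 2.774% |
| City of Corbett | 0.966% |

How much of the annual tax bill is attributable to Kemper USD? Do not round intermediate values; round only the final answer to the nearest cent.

$1,399.65

Assessed value = $95,200 × 0.53 = $50,456
Kemper USD taxable value = $50,456 (exemption does not apply)
Kemper USD levy = $50,456 × 0.02774 = $1,399.64944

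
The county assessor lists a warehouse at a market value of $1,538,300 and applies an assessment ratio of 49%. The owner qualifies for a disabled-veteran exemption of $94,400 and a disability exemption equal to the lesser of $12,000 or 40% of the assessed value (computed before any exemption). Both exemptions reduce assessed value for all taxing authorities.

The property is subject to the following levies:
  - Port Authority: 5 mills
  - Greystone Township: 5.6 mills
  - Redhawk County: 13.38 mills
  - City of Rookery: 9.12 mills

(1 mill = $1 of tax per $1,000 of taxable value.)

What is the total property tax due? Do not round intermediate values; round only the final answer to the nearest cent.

$21,427.85

Assessed value = $1,538,300 × 0.49 = $753,767
Disability exemption = min($12,000, 40% × $753,767) = min($12,000, $301,506.8) = $12,000 (dollar cap binds)
Taxable value = $753,767 − $94,400 − $12,000 = $647,367
Port Authority: $647,367 × 0.005 = $3,236.835
Greystone Township: $647,367 × 0.0056 = $3,625.2552
Redhawk County: $647,367 × 0.01338 = $8,661.77046
City of Rookery: $647,367 × 0.00912 = $5,903.98704
Total = $21,427.8477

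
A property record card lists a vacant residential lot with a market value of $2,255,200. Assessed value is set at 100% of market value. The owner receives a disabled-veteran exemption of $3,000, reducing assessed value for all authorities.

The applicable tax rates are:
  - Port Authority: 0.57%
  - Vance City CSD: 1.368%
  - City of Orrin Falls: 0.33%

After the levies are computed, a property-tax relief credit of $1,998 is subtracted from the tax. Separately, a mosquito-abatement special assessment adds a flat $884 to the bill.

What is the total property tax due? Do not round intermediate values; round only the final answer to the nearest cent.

$49,965.90

Assessed value = $2,255,200 × 1 = $2,255,200
Taxable value = $2,255,200 − $3,000 = $2,252,200
Port Authority: $2,252,200 × 0.0057 = $12,837.54
Vance City CSD: $2,252,200 × 0.01368 = $30,810.096
City of Orrin Falls: $2,252,200 × 0.0033 = $7,432.26
Levies subtotal = $51,079.896
After credit = $51,079.896 − $1,998 = $49,081.896
Total = $49,081.896 + $884 = $49,965.896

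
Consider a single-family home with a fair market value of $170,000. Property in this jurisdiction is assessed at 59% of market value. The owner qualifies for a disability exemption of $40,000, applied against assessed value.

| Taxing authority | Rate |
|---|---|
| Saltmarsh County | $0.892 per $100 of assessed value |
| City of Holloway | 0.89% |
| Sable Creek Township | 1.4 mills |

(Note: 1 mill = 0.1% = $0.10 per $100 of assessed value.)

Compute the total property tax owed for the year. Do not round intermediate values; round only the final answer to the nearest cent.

$1,158.97

Assessed value = $170,000 × 0.59 = $100,300
Taxable value = $100,300 − $40,000 = $60,300
Saltmarsh County: $60,300 × 0.00892 = $537.876
City of Holloway: $60,300 × 0.0089 = $536.67
Sable Creek Township: $60,300 × 0.0014 = $84.42
Total = $1,158.966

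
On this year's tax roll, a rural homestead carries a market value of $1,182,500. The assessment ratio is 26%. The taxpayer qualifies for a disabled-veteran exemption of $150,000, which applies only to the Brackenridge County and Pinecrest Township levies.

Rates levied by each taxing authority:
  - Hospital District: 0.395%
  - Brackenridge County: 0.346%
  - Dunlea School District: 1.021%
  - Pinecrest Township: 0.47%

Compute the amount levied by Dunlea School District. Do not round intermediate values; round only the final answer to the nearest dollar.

Assessed value = $1,182,500 × 0.26 = $307,450
Dunlea School District taxable value = $307,450 (exemption does not apply)
Dunlea School District levy = $307,450 × 0.01021 = $3,139.0645

$3,139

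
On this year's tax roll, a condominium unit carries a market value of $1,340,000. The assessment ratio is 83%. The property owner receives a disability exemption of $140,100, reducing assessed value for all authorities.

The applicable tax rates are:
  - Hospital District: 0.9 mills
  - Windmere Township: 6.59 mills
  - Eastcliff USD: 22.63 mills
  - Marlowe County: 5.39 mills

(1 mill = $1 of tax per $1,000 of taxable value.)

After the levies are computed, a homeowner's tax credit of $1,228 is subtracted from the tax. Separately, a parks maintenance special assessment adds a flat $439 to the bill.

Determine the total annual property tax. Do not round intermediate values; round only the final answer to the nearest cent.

$33,730.27

Assessed value = $1,340,000 × 0.83 = $1,112,200
Taxable value = $1,112,200 − $140,100 = $972,100
Hospital District: $972,100 × 0.0009 = $874.89
Windmere Township: $972,100 × 0.00659 = $6,406.139
Eastcliff USD: $972,100 × 0.02263 = $21,998.623
Marlowe County: $972,100 × 0.00539 = $5,239.619
Levies subtotal = $34,519.271
After credit = $34,519.271 − $1,228 = $33,291.271
Total = $33,291.271 + $439 = $33,730.271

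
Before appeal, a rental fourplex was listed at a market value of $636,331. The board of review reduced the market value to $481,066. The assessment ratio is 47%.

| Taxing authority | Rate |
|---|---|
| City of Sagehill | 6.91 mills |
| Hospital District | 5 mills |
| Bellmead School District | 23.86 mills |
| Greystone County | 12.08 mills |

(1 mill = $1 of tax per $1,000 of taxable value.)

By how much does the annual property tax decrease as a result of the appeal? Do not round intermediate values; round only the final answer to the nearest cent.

Old assessed value = $636,331 × 0.47 = $299,075.57
New assessed value = $481,066 × 0.47 = $226,101.02
Combined rate = 0.00691 + 0.005 + 0.02386 + 0.01208 = 0.04785
Old tax = $299,075.57 × 0.04785 = $14,310.7660245
New tax = $226,101.02 × 0.04785 = $10,818.933807
Reduction = $14,310.7660245 − $10,818.933807 = $3,491.8322175

$3,491.83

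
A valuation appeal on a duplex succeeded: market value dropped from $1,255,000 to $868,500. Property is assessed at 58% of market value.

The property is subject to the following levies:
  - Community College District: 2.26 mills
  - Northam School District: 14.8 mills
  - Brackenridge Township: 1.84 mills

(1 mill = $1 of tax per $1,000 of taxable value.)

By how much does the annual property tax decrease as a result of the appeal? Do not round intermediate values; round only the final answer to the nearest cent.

Old assessed value = $1,255,000 × 0.58 = $727,900
New assessed value = $868,500 × 0.58 = $503,730
Combined rate = 0.00226 + 0.0148 + 0.00184 = 0.0189
Old tax = $727,900 × 0.0189 = $13,757.31
New tax = $503,730 × 0.0189 = $9,520.497
Reduction = $13,757.31 − $9,520.497 = $4,236.813

$4,236.81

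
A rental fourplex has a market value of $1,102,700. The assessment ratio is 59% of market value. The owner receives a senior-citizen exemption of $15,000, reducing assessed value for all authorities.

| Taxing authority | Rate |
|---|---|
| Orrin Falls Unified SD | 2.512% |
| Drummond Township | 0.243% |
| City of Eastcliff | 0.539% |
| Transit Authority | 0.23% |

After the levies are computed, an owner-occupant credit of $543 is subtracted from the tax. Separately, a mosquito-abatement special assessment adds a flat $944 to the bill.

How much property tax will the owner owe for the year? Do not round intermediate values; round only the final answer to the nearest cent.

$22,799.30

Assessed value = $1,102,700 × 0.59 = $650,593
Taxable value = $650,593 − $15,000 = $635,593
Orrin Falls Unified SD: $635,593 × 0.02512 = $15,966.09616
Drummond Township: $635,593 × 0.00243 = $1,544.49099
City of Eastcliff: $635,593 × 0.00539 = $3,425.84627
Transit Authority: $635,593 × 0.0023 = $1,461.8639
Levies subtotal = $22,398.29732
After credit = $22,398.29732 − $543 = $21,855.29732
Total = $21,855.29732 + $944 = $22,799.29732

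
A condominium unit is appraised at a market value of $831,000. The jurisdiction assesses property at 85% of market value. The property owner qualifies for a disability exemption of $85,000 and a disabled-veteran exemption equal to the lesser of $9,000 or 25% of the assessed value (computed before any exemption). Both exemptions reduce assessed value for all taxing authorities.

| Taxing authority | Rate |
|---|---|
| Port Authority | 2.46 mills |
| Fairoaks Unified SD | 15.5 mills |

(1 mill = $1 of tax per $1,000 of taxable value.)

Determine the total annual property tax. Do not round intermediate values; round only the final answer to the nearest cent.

$10,997.81

Assessed value = $831,000 × 0.85 = $706,350
Disabled-veteran exemption = min($9,000, 25% × $706,350) = min($9,000, $176,587.5) = $9,000 (dollar cap binds)
Taxable value = $706,350 − $85,000 − $9,000 = $612,350
Port Authority: $612,350 × 0.00246 = $1,506.381
Fairoaks Unified SD: $612,350 × 0.0155 = $9,491.425
Total = $10,997.806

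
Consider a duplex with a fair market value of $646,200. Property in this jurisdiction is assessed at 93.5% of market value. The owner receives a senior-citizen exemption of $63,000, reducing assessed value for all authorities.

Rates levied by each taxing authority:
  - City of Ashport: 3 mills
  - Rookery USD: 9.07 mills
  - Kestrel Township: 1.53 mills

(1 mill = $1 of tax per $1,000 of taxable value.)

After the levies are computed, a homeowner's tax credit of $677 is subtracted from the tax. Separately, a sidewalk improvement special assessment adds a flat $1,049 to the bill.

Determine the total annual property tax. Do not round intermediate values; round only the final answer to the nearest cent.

Assessed value = $646,200 × 0.935 = $604,197
Taxable value = $604,197 − $63,000 = $541,197
City of Ashport: $541,197 × 0.003 = $1,623.591
Rookery USD: $541,197 × 0.00907 = $4,908.65679
Kestrel Township: $541,197 × 0.00153 = $828.03141
Levies subtotal = $7,360.2792
After credit = $7,360.2792 − $677 = $6,683.2792
Total = $6,683.2792 + $1,049 = $7,732.2792

$7,732.28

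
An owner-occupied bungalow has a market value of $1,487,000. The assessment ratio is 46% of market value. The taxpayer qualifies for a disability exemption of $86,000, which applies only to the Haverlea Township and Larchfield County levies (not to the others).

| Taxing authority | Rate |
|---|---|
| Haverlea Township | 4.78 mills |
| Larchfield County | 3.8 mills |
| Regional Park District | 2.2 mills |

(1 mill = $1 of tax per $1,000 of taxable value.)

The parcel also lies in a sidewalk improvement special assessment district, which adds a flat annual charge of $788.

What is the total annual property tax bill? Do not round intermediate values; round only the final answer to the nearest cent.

$7,423.86

Assessed value = $1,487,000 × 0.46 = $684,020
Haverlea Township: ($684,020 − $86,000) × 0.00478 = $598,020 × 0.00478 = $2,858.5356
Larchfield County: ($684,020 − $86,000) × 0.0038 = $598,020 × 0.0038 = $2,272.476
Regional Park District: $684,020 × 0.0022 = $1,504.844
Levies subtotal = $6,635.8556
Total = $6,635.8556 + $788 = $7,423.8556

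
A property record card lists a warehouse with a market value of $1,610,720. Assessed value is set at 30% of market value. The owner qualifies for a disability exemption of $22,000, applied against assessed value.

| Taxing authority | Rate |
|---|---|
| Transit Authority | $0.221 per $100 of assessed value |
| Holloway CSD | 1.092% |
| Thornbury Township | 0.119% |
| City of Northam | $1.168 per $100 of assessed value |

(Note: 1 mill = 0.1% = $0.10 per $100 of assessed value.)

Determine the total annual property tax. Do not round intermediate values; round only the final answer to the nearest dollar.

Assessed value = $1,610,720 × 0.3 = $483,216
Taxable value = $483,216 − $22,000 = $461,216
Transit Authority: $461,216 × 0.00221 = $1,019.28736
Holloway CSD: $461,216 × 0.01092 = $5,036.47872
Thornbury Township: $461,216 × 0.00119 = $548.84704
City of Northam: $461,216 × 0.01168 = $5,387.00288
Total = $11,991.616

$11,992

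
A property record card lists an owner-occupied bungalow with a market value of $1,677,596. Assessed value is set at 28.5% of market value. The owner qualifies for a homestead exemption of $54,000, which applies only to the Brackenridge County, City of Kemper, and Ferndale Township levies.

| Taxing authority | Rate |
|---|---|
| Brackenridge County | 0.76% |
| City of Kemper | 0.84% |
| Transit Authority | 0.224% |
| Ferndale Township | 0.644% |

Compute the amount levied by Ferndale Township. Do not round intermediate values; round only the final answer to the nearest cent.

$2,731.30

Assessed value = $1,677,596 × 0.285 = $478,114.86
Ferndale Township taxable value = $478,114.86 − $54,000 = $424,114.86
Ferndale Township levy = $424,114.86 × 0.00644 = $2,731.2996984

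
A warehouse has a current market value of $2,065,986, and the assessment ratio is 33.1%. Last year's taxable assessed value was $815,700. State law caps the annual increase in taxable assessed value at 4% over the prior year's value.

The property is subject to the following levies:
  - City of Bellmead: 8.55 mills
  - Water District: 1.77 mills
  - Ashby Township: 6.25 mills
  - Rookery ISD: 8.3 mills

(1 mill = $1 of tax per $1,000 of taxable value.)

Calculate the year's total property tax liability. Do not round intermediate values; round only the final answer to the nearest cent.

$17,007.13

Uncapped assessed value = $2,065,986 × 0.331 = $683,841.366
Cap limit = $815,700 × 1.04 = $848,328
Taxable assessed value = min($683,841.366, $848,328) = $683,841.366 (cap does not bind)
City of Bellmead: $683,841.366 × 0.00855 = $5,846.8436793
Water District: $683,841.366 × 0.00177 = $1,210.39921782
Ashby Township: $683,841.366 × 0.00625 = $4,274.0085375
Rookery ISD: $683,841.366 × 0.0083 = $5,675.8833378
Total = $17,007.13477242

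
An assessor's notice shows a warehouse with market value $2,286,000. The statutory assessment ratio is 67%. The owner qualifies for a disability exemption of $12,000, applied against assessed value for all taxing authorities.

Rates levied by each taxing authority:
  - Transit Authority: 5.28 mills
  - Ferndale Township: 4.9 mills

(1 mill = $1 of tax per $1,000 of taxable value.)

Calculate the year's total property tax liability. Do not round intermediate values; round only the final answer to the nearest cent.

$15,469.73

Assessed value = $2,286,000 × 0.67 = $1,531,620
Taxable value = $1,531,620 − $12,000 = $1,519,620
Transit Authority: $1,519,620 × 0.00528 = $8,023.5936
Ferndale Township: $1,519,620 × 0.0049 = $7,446.138
Total = $8,023.5936 + $7,446.138 = $15,469.7316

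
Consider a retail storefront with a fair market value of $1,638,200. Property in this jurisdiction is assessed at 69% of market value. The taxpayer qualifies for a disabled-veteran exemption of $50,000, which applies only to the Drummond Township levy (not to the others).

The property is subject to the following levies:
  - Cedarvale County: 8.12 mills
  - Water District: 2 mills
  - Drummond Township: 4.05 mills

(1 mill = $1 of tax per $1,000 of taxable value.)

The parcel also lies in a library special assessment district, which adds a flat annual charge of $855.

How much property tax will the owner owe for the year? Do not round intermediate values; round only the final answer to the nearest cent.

Assessed value = $1,638,200 × 0.69 = $1,130,358
Cedarvale County: $1,130,358 × 0.00812 = $9,178.50696
Water District: $1,130,358 × 0.002 = $2,260.716
Drummond Township: ($1,130,358 − $50,000) × 0.00405 = $1,080,358 × 0.00405 = $4,375.4499
Levies subtotal = $15,814.67286
Total = $15,814.67286 + $855 = $16,669.67286

$16,669.67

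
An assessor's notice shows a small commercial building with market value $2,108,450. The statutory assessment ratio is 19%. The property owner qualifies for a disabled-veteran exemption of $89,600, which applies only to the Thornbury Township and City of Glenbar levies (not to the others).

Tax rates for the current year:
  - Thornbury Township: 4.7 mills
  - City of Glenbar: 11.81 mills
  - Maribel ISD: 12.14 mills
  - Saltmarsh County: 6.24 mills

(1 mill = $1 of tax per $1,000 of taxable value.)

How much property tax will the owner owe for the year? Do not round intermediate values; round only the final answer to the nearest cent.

$12,497.83

Assessed value = $2,108,450 × 0.19 = $400,605.5
Thornbury Township: ($400,605.5 − $89,600) × 0.0047 = $311,005.5 × 0.0047 = $1,461.72585
City of Glenbar: ($400,605.5 − $89,600) × 0.01181 = $311,005.5 × 0.01181 = $3,672.974955
Maribel ISD: $400,605.5 × 0.01214 = $4,863.35077
Saltmarsh County: $400,605.5 × 0.00624 = $2,499.77832
Total = $12,497.829895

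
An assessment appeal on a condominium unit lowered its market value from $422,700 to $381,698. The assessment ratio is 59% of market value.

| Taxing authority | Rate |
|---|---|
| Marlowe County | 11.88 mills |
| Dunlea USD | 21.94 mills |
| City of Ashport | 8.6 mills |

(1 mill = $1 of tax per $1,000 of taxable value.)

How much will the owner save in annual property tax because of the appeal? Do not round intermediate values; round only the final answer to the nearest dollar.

$1,026

Old assessed value = $422,700 × 0.59 = $249,393
New assessed value = $381,698 × 0.59 = $225,201.82
Combined rate = 0.01188 + 0.02194 + 0.0086 = 0.04242
Old tax = $249,393 × 0.04242 = $10,579.25106
New tax = $225,201.82 × 0.04242 = $9,553.0612044
Reduction = $10,579.25106 − $9,553.0612044 = $1,026.1898556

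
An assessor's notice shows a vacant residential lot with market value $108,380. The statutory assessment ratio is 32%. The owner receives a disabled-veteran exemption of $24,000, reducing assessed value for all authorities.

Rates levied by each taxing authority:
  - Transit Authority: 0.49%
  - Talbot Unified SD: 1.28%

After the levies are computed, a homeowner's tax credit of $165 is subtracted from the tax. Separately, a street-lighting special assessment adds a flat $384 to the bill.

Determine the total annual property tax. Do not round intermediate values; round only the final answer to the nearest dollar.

Assessed value = $108,380 × 0.32 = $34,681.6
Taxable value = $34,681.6 − $24,000 = $10,681.6
Transit Authority: $10,681.6 × 0.0049 = $52.33984
Talbot Unified SD: $10,681.6 × 0.0128 = $136.72448
Levies subtotal = $189.06432
After credit = $189.06432 − $165 = $24.06432
Total = $24.06432 + $384 = $408.06432

$408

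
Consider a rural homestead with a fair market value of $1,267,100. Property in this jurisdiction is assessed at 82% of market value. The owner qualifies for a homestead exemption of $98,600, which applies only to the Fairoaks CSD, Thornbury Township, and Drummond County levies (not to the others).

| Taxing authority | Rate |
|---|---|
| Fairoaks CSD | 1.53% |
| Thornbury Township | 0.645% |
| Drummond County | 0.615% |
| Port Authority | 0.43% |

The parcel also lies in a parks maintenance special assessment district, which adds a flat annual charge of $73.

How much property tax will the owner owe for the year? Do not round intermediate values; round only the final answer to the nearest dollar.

Assessed value = $1,267,100 × 0.82 = $1,039,022
Fairoaks CSD: ($1,039,022 − $98,600) × 0.0153 = $940,422 × 0.0153 = $14,388.4566
Thornbury Township: ($1,039,022 − $98,600) × 0.00645 = $940,422 × 0.00645 = $6,065.7219
Drummond County: ($1,039,022 − $98,600) × 0.00615 = $940,422 × 0.00615 = $5,783.5953
Port Authority: $1,039,022 × 0.0043 = $4,467.7946
Levies subtotal = $30,705.5684
Total = $30,705.5684 + $73 = $30,778.5684

$30,779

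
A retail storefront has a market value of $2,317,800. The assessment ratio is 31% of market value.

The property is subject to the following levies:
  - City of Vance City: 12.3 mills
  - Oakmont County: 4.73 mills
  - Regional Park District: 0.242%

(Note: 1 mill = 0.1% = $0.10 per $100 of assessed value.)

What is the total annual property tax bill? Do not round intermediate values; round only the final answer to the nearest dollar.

Assessed value = $2,317,800 × 0.31 = $718,518
City of Vance City: $718,518 × 0.0123 = $8,837.7714
Oakmont County: $718,518 × 0.00473 = $3,398.59014
Regional Park District: $718,518 × 0.00242 = $1,738.81356
Total = $13,975.1751

$13,975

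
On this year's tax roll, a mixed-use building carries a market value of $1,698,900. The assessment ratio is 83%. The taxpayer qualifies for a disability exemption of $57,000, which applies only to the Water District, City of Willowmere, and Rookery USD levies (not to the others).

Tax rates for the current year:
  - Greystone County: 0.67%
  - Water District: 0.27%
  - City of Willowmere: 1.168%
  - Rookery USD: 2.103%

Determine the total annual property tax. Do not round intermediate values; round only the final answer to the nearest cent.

Assessed value = $1,698,900 × 0.83 = $1,410,087
Greystone County: $1,410,087 × 0.0067 = $9,447.5829
Water District: ($1,410,087 − $57,000) × 0.0027 = $1,353,087 × 0.0027 = $3,653.3349
City of Willowmere: ($1,410,087 − $57,000) × 0.01168 = $1,353,087 × 0.01168 = $15,804.05616
Rookery USD: ($1,410,087 − $57,000) × 0.02103 = $1,353,087 × 0.02103 = $28,455.41961
Total = $57,360.39357

$57,360.39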